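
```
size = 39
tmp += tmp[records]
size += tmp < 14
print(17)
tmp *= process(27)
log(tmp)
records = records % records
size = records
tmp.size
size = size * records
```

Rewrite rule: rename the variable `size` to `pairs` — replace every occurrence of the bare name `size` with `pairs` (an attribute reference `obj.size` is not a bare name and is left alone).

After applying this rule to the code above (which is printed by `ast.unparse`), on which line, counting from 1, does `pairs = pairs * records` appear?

10

Transformed code:
pairs = 39
tmp += tmp[records]
pairs += tmp < 14
print(17)
tmp *= process(27)
log(tmp)
records = records % records
pairs = records
tmp.size
pairs = pairs * records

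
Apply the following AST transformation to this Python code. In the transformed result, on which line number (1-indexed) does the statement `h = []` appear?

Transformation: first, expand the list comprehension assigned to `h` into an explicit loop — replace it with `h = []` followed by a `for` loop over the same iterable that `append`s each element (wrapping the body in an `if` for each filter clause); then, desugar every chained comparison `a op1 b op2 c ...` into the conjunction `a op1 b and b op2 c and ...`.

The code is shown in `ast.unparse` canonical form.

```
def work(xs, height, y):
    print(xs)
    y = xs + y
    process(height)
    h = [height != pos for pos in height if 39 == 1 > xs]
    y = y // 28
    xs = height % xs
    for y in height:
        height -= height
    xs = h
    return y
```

5

Transformed code:
def work(xs, height, y):
    print(xs)
    y = xs + y
    process(height)
    h = []
    for pos in height:
        if 39 == 1 and 1 > xs:
            h.append(height != pos)
    y = y // 28
    xs = height % xs
    for y in height:
        height -= height
    xs = h
    return y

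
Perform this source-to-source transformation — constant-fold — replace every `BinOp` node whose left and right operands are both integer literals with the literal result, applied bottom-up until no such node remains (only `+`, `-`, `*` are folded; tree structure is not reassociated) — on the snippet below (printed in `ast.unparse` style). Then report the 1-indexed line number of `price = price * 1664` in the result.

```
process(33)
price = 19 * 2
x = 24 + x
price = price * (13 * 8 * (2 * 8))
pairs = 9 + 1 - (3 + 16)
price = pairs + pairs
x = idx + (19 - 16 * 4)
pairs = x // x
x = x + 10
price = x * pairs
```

4

Transformed code:
process(33)
price = 38
x = 24 + x
price = price * 1664
pairs = -9
price = pairs + pairs
x = idx + -45
pairs = x // x
x = x + 10
price = x * pairs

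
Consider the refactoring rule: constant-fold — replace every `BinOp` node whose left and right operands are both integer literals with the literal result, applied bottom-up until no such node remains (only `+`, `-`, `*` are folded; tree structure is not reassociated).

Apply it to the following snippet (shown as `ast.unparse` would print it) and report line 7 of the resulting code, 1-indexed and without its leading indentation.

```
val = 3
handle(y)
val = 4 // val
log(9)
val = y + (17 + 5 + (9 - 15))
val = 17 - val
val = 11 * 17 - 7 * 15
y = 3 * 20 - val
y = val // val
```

val = 82

Transformed code:
val = 3
handle(y)
val = 4 // val
log(9)
val = y + 16
val = 17 - val
val = 82
y = 60 - val
y = val // val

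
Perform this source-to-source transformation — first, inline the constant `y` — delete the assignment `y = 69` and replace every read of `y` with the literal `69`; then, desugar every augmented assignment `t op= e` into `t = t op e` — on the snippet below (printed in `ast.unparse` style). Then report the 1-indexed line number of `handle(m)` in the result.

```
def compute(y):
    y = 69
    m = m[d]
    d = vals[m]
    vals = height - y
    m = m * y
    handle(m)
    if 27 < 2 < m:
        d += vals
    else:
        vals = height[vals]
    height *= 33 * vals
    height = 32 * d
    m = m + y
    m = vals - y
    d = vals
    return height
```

6

Transformed code:
def compute(y):
    m = m[d]
    d = vals[m]
    vals = height - 69
    m = m * 69
    handle(m)
    if 27 < 2 < m:
        d = d + vals
    else:
        vals = height[vals]
    height = height * (33 * vals)
    height = 32 * d
    m = m + 69
    m = vals - 69
    d = vals
    return height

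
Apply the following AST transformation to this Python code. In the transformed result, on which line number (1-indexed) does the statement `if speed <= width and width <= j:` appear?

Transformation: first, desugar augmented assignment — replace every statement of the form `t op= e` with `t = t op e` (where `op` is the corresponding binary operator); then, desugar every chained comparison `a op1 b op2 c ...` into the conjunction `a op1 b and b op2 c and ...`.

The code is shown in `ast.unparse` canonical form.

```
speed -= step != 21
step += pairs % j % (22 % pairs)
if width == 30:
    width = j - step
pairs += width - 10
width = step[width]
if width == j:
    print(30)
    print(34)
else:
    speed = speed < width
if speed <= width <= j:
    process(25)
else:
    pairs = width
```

12

Transformed code:
speed = speed - (step != 21)
step = step + pairs % j % (22 % pairs)
if width == 30:
    width = j - step
pairs = pairs + (width - 10)
width = step[width]
if width == j:
    print(30)
    print(34)
else:
    speed = speed < width
if speed <= width and width <= j:
    process(25)
else:
    pairs = width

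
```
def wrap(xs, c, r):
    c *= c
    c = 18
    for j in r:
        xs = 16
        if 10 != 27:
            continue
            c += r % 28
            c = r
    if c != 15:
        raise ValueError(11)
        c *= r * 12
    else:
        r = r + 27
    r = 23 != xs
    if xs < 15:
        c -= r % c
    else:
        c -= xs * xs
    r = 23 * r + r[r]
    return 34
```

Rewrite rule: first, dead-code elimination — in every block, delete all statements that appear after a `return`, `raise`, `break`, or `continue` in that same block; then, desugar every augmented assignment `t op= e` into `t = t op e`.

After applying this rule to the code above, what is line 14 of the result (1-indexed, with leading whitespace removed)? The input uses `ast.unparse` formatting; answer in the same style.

c = c - r % c

Transformed code:
def wrap(xs, c, r):
    c = c * c
    c = 18
    for j in r:
        xs = 16
        if 10 != 27:
            continue
    if c != 15:
        raise ValueError(11)
    else:
        r = r + 27
    r = 23 != xs
    if xs < 15:
        c = c - r % c
    else:
        c = c - xs * xs
    r = 23 * r + r[r]
    return 34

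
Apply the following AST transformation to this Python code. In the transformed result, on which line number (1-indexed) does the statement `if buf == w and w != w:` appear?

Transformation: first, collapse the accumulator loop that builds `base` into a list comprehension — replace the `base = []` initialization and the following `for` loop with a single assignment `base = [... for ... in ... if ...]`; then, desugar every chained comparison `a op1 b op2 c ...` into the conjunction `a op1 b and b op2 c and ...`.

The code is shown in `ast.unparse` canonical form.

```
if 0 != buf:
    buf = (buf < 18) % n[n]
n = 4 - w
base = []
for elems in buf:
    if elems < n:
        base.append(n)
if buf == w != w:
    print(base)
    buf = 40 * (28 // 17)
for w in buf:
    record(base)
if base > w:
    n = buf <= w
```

Transformed code:
if 0 != buf:
    buf = (buf < 18) % n[n]
n = 4 - w
base = [n for elems in buf if elems < n]
if buf == w and w != w:
    print(base)
    buf = 40 * (28 // 17)
for w in buf:
    record(base)
if base > w:
    n = buf <= w

5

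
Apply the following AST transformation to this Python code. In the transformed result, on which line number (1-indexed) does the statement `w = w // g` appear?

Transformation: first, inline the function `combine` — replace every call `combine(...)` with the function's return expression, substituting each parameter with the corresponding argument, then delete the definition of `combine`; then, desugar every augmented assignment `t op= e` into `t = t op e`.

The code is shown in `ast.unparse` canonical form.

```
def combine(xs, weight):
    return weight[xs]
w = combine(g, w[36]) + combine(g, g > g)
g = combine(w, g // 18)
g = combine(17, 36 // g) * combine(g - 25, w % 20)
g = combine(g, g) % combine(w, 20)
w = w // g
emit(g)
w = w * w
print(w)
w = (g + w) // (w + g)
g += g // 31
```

5

Transformed code:
w = w[36][g] + (g > g)[g]
g = (g // 18)[w]
g = (36 // g)[17] * (w % 20)[g - 25]
g = g[g] % 20[w]
w = w // g
emit(g)
w = w * w
print(w)
w = (g + w) // (w + g)
g = g + g // 31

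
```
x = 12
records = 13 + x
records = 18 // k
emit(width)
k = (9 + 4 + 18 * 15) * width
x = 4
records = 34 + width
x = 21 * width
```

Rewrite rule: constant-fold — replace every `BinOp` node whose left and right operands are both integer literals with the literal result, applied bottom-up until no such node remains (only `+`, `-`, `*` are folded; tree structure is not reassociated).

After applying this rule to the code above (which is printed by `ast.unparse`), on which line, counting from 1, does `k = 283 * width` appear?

Transformed code:
x = 12
records = 13 + x
records = 18 // k
emit(width)
k = 283 * width
x = 4
records = 34 + width
x = 21 * width

5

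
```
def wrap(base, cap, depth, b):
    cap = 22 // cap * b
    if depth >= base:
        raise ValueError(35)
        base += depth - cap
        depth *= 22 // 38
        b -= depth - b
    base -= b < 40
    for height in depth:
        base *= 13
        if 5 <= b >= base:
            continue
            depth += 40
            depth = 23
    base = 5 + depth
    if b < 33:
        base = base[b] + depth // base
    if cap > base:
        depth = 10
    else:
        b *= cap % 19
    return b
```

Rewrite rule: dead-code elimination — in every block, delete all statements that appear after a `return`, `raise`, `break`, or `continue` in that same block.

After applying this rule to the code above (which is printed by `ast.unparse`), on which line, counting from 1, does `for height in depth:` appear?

6

Transformed code:
def wrap(base, cap, depth, b):
    cap = 22 // cap * b
    if depth >= base:
        raise ValueError(35)
    base -= b < 40
    for height in depth:
        base *= 13
        if 5 <= b >= base:
            continue
    base = 5 + depth
    if b < 33:
        base = base[b] + depth // base
    if cap > base:
        depth = 10
    else:
        b *= cap % 19
    return b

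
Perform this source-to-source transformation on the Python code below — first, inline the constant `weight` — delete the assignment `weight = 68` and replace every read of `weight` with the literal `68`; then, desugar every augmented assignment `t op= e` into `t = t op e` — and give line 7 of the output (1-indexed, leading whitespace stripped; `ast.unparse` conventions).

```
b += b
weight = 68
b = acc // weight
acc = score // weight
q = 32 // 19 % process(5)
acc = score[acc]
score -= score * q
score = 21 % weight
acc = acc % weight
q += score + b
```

Transformed code:
b = b + b
b = acc // 68
acc = score // 68
q = 32 // 19 % process(5)
acc = score[acc]
score = score - score * q
score = 21 % 68
acc = acc % 68
q = q + (score + b)

score = 21 % 68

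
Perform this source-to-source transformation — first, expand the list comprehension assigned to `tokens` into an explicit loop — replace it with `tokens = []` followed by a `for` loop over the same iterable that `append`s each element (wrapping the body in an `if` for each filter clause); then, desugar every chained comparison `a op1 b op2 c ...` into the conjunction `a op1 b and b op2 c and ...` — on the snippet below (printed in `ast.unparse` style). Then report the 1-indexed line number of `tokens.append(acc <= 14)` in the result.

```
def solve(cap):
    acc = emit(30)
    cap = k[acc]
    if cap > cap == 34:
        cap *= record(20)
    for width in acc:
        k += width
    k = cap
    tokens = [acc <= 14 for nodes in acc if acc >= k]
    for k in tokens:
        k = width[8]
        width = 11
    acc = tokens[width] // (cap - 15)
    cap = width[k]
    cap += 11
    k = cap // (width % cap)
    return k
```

Transformed code:
def solve(cap):
    acc = emit(30)
    cap = k[acc]
    if cap > cap and cap == 34:
        cap *= record(20)
    for width in acc:
        k += width
    k = cap
    tokens = []
    for nodes in acc:
        if acc >= k:
            tokens.append(acc <= 14)
    for k in tokens:
        k = width[8]
        width = 11
    acc = tokens[width] // (cap - 15)
    cap = width[k]
    cap += 11
    k = cap // (width % cap)
    return k

12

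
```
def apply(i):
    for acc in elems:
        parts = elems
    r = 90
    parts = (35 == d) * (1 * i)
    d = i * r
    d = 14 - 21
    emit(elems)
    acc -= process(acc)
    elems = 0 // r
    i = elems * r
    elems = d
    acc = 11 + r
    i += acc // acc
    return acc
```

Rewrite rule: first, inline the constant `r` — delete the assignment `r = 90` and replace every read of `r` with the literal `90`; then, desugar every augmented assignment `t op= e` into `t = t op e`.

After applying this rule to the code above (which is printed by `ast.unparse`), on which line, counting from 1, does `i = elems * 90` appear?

Transformed code:
def apply(i):
    for acc in elems:
        parts = elems
    parts = (35 == d) * (1 * i)
    d = i * 90
    d = 14 - 21
    emit(elems)
    acc = acc - process(acc)
    elems = 0 // 90
    i = elems * 90
    elems = d
    acc = 11 + 90
    i = i + acc // acc
    return acc

10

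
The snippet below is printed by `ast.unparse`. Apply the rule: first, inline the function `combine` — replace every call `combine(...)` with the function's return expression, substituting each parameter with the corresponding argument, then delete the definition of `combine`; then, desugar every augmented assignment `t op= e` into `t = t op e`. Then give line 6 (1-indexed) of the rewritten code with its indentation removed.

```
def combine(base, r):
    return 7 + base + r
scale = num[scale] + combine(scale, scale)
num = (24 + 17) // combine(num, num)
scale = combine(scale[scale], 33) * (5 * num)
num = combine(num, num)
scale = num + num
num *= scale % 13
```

num = num * (scale % 13)

Transformed code:
scale = num[scale] + (7 + scale + scale)
num = (24 + 17) // (7 + num + num)
scale = (7 + scale[scale] + 33) * (5 * num)
num = 7 + num + num
scale = num + num
num = num * (scale % 13)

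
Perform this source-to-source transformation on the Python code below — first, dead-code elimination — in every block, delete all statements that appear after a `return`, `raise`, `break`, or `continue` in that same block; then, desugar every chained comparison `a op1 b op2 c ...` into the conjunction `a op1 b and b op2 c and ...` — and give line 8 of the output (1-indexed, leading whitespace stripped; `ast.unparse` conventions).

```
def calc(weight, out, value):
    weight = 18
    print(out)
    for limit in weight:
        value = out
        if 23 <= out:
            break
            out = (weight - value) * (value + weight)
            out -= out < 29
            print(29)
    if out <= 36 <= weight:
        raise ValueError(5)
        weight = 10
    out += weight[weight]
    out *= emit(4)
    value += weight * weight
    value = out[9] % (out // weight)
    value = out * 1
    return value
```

Transformed code:
def calc(weight, out, value):
    weight = 18
    print(out)
    for limit in weight:
        value = out
        if 23 <= out:
            break
    if out <= 36 and 36 <= weight:
        raise ValueError(5)
    out += weight[weight]
    out *= emit(4)
    value += weight * weight
    value = out[9] % (out // weight)
    value = out * 1
    return value

if out <= 36 and 36 <= weight:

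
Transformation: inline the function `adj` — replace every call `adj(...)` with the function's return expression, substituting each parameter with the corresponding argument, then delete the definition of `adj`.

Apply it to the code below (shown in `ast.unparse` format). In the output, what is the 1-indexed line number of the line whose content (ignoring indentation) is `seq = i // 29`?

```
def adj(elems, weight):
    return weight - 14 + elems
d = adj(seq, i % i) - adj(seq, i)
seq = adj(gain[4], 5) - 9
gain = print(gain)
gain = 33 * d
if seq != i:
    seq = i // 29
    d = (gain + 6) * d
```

Transformed code:
d = i % i - 14 + seq - (i - 14 + seq)
seq = 5 - 14 + gain[4] - 9
gain = print(gain)
gain = 33 * d
if seq != i:
    seq = i // 29
    d = (gain + 6) * d

6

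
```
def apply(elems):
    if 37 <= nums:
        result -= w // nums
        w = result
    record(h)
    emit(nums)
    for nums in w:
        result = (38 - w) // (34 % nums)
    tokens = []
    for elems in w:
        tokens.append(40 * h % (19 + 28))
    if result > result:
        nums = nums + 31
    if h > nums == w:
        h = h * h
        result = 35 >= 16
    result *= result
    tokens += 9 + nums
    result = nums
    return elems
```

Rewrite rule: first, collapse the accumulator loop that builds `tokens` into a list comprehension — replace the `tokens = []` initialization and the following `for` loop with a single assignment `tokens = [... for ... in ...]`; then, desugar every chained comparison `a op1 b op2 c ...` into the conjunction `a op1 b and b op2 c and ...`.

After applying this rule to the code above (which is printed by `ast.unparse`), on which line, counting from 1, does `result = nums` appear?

Transformed code:
def apply(elems):
    if 37 <= nums:
        result -= w // nums
        w = result
    record(h)
    emit(nums)
    for nums in w:
        result = (38 - w) // (34 % nums)
    tokens = [40 * h % (19 + 28) for elems in w]
    if result > result:
        nums = nums + 31
    if h > nums and nums == w:
        h = h * h
        result = 35 >= 16
    result *= result
    tokens += 9 + nums
    result = nums
    return elems

17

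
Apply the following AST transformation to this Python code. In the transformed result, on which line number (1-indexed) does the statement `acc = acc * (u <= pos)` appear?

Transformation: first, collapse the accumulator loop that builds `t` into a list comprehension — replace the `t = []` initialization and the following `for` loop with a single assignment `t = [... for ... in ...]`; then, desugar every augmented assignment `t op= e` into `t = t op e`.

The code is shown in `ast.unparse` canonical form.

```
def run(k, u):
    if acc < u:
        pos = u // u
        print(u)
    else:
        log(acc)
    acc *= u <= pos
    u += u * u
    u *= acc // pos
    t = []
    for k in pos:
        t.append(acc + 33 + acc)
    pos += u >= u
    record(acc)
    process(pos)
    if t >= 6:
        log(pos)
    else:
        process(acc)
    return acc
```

Transformed code:
def run(k, u):
    if acc < u:
        pos = u // u
        print(u)
    else:
        log(acc)
    acc = acc * (u <= pos)
    u = u + u * u
    u = u * (acc // pos)
    t = [acc + 33 + acc for k in pos]
    pos = pos + (u >= u)
    record(acc)
    process(pos)
    if t >= 6:
        log(pos)
    else:
        process(acc)
    return acc

7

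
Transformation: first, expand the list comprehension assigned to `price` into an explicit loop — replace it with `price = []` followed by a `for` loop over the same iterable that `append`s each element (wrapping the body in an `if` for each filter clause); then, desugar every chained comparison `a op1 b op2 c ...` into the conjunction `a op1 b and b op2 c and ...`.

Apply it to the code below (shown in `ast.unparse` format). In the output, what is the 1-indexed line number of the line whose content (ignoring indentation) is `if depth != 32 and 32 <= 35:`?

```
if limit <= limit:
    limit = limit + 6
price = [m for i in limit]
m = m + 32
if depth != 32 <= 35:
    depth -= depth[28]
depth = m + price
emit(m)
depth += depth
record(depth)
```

Transformed code:
if limit <= limit:
    limit = limit + 6
price = []
for i in limit:
    price.append(m)
m = m + 32
if depth != 32 and 32 <= 35:
    depth -= depth[28]
depth = m + price
emit(m)
depth += depth
record(depth)

7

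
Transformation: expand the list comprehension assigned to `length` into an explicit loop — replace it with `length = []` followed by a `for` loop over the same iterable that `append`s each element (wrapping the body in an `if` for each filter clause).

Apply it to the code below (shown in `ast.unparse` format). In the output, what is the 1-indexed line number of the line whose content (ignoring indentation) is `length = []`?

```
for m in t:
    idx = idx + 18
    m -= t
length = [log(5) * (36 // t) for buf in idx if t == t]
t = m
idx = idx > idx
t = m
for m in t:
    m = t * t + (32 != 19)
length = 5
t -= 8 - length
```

4

Transformed code:
for m in t:
    idx = idx + 18
    m -= t
length = []
for buf in idx:
    if t == t:
        length.append(log(5) * (36 // t))
t = m
idx = idx > idx
t = m
for m in t:
    m = t * t + (32 != 19)
length = 5
t -= 8 - length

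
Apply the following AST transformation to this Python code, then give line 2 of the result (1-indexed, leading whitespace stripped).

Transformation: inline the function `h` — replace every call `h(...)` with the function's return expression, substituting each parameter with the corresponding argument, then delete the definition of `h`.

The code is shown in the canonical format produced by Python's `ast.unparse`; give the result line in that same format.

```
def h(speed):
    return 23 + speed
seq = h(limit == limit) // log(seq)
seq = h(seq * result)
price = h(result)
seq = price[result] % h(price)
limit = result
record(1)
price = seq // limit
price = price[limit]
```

Transformed code:
seq = (23 + (limit == limit)) // log(seq)
seq = 23 + seq * result
price = 23 + result
seq = price[result] % (23 + price)
limit = result
record(1)
price = seq // limit
price = price[limit]

seq = 23 + seq * result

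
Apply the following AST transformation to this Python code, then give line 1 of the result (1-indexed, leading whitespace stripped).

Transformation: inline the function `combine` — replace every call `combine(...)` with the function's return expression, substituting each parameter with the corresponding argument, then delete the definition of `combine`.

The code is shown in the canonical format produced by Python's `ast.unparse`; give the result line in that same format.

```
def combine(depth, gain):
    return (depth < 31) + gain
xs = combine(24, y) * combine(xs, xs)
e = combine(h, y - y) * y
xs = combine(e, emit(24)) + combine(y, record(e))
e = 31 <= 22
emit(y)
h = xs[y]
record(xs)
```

xs = ((24 < 31) + y) * ((xs < 31) + xs)

Transformed code:
xs = ((24 < 31) + y) * ((xs < 31) + xs)
e = ((h < 31) + (y - y)) * y
xs = (e < 31) + emit(24) + ((y < 31) + record(e))
e = 31 <= 22
emit(y)
h = xs[y]
record(xs)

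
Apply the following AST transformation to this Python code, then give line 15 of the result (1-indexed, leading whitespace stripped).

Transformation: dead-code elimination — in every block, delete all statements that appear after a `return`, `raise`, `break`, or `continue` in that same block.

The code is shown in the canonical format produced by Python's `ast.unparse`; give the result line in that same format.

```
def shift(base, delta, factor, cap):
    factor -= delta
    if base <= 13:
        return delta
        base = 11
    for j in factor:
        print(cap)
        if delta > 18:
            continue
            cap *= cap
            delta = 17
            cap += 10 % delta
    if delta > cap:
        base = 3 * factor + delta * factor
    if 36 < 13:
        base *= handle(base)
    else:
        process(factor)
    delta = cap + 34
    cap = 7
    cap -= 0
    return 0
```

delta = cap + 34

Transformed code:
def shift(base, delta, factor, cap):
    factor -= delta
    if base <= 13:
        return delta
    for j in factor:
        print(cap)
        if delta > 18:
            continue
    if delta > cap:
        base = 3 * factor + delta * factor
    if 36 < 13:
        base *= handle(base)
    else:
        process(factor)
    delta = cap + 34
    cap = 7
    cap -= 0
    return 0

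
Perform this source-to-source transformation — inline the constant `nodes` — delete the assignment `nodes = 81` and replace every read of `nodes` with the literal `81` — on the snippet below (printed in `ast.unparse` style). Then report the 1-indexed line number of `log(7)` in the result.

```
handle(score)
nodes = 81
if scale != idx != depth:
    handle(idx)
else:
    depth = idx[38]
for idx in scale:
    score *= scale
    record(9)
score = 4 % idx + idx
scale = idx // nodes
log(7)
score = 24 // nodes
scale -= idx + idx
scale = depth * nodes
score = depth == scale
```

Transformed code:
handle(score)
if scale != idx != depth:
    handle(idx)
else:
    depth = idx[38]
for idx in scale:
    score *= scale
    record(9)
score = 4 % idx + idx
scale = idx // 81
log(7)
score = 24 // 81
scale -= idx + idx
scale = depth * 81
score = depth == scale

11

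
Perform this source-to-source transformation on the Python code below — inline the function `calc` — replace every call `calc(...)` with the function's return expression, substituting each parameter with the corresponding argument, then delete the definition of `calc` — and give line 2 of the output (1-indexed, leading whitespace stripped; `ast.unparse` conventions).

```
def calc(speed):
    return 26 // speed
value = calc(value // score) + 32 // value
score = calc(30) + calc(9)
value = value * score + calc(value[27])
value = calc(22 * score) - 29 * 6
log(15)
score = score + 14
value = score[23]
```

score = 26 // 30 + 26 // 9

Transformed code:
value = 26 // (value // score) + 32 // value
score = 26 // 30 + 26 // 9
value = value * score + 26 // value[27]
value = 26 // (22 * score) - 29 * 6
log(15)
score = score + 14
value = score[23]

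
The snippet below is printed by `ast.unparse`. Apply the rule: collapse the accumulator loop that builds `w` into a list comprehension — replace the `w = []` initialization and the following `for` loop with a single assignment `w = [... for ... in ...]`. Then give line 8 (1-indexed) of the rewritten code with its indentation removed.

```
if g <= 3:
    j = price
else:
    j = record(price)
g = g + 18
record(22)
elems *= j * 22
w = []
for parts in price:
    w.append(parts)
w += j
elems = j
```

w = [parts for parts in price]

Transformed code:
if g <= 3:
    j = price
else:
    j = record(price)
g = g + 18
record(22)
elems *= j * 22
w = [parts for parts in price]
w += j
elems = j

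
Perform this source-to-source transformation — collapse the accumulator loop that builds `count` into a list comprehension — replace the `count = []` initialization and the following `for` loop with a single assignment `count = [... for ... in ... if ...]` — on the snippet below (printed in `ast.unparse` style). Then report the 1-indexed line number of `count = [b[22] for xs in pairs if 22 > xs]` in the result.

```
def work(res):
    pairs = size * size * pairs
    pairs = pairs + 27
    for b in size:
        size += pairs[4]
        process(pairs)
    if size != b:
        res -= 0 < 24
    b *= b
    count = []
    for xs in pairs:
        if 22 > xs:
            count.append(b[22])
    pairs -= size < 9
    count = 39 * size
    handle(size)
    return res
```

Transformed code:
def work(res):
    pairs = size * size * pairs
    pairs = pairs + 27
    for b in size:
        size += pairs[4]
        process(pairs)
    if size != b:
        res -= 0 < 24
    b *= b
    count = [b[22] for xs in pairs if 22 > xs]
    pairs -= size < 9
    count = 39 * size
    handle(size)
    return res

10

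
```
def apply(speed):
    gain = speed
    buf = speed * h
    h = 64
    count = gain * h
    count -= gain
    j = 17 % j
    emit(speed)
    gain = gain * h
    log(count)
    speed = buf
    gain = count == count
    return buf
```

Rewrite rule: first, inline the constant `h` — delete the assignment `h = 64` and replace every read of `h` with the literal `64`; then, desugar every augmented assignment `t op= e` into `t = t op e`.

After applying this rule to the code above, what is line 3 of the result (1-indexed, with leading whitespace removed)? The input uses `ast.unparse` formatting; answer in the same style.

Transformed code:
def apply(speed):
    gain = speed
    buf = speed * 64
    count = gain * 64
    count = count - gain
    j = 17 % j
    emit(speed)
    gain = gain * 64
    log(count)
    speed = buf
    gain = count == count
    return buf

buf = speed * 64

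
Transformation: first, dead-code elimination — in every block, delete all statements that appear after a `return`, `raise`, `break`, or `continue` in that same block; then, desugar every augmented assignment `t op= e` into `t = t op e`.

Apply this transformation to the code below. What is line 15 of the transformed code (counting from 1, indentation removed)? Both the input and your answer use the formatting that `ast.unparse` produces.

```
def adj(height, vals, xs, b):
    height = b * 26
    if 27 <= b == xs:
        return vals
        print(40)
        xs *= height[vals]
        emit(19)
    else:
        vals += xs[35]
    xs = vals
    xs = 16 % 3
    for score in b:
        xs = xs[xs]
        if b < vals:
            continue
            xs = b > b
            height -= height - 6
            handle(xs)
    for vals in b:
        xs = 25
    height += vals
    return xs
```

height = height + vals

Transformed code:
def adj(height, vals, xs, b):
    height = b * 26
    if 27 <= b == xs:
        return vals
    else:
        vals = vals + xs[35]
    xs = vals
    xs = 16 % 3
    for score in b:
        xs = xs[xs]
        if b < vals:
            continue
    for vals in b:
        xs = 25
    height = height + vals
    return xs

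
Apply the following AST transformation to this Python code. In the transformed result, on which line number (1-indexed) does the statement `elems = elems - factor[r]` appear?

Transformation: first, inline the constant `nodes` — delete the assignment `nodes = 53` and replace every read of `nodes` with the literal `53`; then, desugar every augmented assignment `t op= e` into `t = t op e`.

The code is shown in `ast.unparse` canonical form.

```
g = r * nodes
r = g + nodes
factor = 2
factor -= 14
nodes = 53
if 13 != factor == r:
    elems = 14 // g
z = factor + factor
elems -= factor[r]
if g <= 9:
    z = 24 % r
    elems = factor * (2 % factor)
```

Transformed code:
g = r * 53
r = g + 53
factor = 2
factor = factor - 14
if 13 != factor == r:
    elems = 14 // g
z = factor + factor
elems = elems - factor[r]
if g <= 9:
    z = 24 % r
    elems = factor * (2 % factor)

8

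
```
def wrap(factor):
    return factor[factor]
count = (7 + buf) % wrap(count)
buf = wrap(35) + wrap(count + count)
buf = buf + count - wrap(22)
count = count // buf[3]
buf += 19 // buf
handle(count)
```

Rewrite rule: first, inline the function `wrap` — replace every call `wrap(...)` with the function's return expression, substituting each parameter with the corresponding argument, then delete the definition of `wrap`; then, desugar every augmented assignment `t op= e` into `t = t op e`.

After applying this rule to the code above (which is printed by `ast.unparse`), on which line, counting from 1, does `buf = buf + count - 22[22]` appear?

Transformed code:
count = (7 + buf) % count[count]
buf = 35[35] + (count + count)[count + count]
buf = buf + count - 22[22]
count = count // buf[3]
buf = buf + 19 // buf
handle(count)

3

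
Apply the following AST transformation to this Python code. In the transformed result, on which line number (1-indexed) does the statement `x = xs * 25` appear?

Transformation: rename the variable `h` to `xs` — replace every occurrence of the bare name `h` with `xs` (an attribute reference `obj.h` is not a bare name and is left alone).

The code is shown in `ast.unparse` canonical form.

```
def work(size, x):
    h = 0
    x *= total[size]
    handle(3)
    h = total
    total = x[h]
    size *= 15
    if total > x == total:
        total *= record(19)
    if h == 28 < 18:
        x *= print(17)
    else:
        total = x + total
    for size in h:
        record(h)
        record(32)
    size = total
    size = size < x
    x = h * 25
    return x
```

Transformed code:
def work(size, x):
    xs = 0
    x *= total[size]
    handle(3)
    xs = total
    total = x[xs]
    size *= 15
    if total > x == total:
        total *= record(19)
    if xs == 28 < 18:
        x *= print(17)
    else:
        total = x + total
    for size in xs:
        record(xs)
        record(32)
    size = total
    size = size < x
    x = xs * 25
    return x

19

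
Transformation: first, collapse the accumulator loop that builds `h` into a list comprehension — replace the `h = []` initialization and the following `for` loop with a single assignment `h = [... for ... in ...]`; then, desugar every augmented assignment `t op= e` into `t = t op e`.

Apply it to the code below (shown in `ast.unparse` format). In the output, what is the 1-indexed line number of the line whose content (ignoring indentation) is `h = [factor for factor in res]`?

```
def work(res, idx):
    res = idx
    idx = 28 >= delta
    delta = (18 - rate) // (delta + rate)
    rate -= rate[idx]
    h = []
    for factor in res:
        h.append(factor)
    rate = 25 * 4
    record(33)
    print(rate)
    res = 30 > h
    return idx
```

6

Transformed code:
def work(res, idx):
    res = idx
    idx = 28 >= delta
    delta = (18 - rate) // (delta + rate)
    rate = rate - rate[idx]
    h = [factor for factor in res]
    rate = 25 * 4
    record(33)
    print(rate)
    res = 30 > h
    return idx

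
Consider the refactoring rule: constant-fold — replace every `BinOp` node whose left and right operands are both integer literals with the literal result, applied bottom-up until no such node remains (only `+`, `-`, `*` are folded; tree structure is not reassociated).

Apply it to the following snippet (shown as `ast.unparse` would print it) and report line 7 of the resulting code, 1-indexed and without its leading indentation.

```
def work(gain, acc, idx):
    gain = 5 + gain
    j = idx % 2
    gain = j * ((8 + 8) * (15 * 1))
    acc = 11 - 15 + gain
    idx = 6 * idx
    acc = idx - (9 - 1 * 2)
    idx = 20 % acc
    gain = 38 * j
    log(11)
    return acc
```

acc = idx - 7

Transformed code:
def work(gain, acc, idx):
    gain = 5 + gain
    j = idx % 2
    gain = j * 240
    acc = -4 + gain
    idx = 6 * idx
    acc = idx - 7
    idx = 20 % acc
    gain = 38 * j
    log(11)
    return acc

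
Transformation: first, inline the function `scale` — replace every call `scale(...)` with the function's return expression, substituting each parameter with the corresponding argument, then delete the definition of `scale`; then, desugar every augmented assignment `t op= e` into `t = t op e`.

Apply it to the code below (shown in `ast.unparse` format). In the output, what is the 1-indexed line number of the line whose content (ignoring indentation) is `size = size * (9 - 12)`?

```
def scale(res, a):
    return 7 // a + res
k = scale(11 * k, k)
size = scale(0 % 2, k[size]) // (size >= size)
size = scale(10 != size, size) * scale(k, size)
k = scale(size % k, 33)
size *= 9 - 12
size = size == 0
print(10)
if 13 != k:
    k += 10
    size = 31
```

Transformed code:
k = 7 // k + 11 * k
size = (7 // k[size] + 0 % 2) // (size >= size)
size = (7 // size + (10 != size)) * (7 // size + k)
k = 7 // 33 + size % k
size = size * (9 - 12)
size = size == 0
print(10)
if 13 != k:
    k = k + 10
    size = 31

5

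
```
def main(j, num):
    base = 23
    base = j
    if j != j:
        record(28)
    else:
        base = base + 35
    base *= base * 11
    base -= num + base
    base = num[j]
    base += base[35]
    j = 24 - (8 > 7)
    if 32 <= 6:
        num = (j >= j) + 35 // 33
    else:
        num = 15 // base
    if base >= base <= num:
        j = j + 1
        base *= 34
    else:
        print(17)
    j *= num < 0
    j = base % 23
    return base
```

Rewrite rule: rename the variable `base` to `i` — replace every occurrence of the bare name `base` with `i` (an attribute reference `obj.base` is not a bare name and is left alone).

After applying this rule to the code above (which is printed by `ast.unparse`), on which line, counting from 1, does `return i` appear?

24

Transformed code:
def main(j, num):
    i = 23
    i = j
    if j != j:
        record(28)
    else:
        i = i + 35
    i *= i * 11
    i -= num + i
    i = num[j]
    i += i[35]
    j = 24 - (8 > 7)
    if 32 <= 6:
        num = (j >= j) + 35 // 33
    else:
        num = 15 // i
    if i >= i <= num:
        j = j + 1
        i *= 34
    else:
        print(17)
    j *= num < 0
    j = i % 23
    return i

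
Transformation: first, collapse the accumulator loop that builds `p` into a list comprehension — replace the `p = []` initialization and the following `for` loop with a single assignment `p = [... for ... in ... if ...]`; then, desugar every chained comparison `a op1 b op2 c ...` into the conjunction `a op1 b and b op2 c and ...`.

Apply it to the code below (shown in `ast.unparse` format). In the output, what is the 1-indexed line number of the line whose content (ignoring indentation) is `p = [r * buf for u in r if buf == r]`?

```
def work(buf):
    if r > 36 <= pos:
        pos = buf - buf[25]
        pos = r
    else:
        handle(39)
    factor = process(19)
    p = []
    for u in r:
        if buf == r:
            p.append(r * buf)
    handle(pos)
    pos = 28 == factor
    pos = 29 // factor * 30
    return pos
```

8

Transformed code:
def work(buf):
    if r > 36 and 36 <= pos:
        pos = buf - buf[25]
        pos = r
    else:
        handle(39)
    factor = process(19)
    p = [r * buf for u in r if buf == r]
    handle(pos)
    pos = 28 == factor
    pos = 29 // factor * 30
    return pos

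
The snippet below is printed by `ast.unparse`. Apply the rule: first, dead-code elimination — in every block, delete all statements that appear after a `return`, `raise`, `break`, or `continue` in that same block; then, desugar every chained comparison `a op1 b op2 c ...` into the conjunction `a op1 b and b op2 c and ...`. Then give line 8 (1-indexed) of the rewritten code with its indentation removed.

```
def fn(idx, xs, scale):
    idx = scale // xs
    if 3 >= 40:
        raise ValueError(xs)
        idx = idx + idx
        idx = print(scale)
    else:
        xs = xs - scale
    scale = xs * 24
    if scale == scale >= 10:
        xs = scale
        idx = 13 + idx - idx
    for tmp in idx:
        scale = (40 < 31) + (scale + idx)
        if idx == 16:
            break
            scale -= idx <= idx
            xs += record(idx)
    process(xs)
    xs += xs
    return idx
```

if scale == scale and scale >= 10:

Transformed code:
def fn(idx, xs, scale):
    idx = scale // xs
    if 3 >= 40:
        raise ValueError(xs)
    else:
        xs = xs - scale
    scale = xs * 24
    if scale == scale and scale >= 10:
        xs = scale
        idx = 13 + idx - idx
    for tmp in idx:
        scale = (40 < 31) + (scale + idx)
        if idx == 16:
            break
    process(xs)
    xs += xs
    return idx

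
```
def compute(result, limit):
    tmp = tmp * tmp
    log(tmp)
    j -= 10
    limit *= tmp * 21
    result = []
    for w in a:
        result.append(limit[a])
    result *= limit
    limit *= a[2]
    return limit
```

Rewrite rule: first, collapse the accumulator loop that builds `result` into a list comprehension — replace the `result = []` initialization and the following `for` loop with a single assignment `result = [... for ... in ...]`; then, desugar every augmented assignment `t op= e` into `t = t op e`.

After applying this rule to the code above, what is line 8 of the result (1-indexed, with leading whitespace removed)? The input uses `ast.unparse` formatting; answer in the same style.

limit = limit * a[2]

Transformed code:
def compute(result, limit):
    tmp = tmp * tmp
    log(tmp)
    j = j - 10
    limit = limit * (tmp * 21)
    result = [limit[a] for w in a]
    result = result * limit
    limit = limit * a[2]
    return limit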